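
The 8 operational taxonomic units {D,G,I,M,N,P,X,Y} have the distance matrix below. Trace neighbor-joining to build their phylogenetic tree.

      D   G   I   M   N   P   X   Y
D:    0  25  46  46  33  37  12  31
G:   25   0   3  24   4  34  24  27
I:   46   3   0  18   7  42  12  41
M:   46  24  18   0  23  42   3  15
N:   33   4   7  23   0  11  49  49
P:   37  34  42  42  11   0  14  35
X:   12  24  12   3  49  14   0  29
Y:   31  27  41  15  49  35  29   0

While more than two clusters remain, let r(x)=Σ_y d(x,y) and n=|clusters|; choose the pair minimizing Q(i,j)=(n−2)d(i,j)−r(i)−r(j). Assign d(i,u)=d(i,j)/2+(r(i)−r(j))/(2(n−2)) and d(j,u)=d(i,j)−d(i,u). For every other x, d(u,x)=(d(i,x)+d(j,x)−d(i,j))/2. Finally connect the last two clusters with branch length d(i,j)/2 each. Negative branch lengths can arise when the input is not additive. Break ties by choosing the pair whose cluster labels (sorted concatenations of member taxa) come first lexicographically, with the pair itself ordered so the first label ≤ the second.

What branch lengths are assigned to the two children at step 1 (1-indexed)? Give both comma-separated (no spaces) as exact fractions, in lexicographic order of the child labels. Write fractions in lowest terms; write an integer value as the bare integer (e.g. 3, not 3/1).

iteration 1: select N,P (d=11, Q=-325); attach at lengths (9/4, 35/4); label the merged cluster NP
  updated: d(D,NP)=59/2, d(G,NP)=27/2, d(I,NP)=19, d(M,NP)=27, d(NP,X)=26, d(NP,Y)=73/2
iteration 2: select G,I (d=3, Q=-481/2); attach at lengths (-3/4, 15/4); label the merged cluster GI
  updated: d(D,GI)=34, d(GI,M)=39/2, d(GI,NP)=59/4, d(GI,X)=33/2, d(GI,Y)=65/2
iteration 3: select M,Y (d=15, Q=-389/2); attach at lengths (53/16, 187/16); label the merged cluster MY
  updated: d(D,MY)=31, d(GI,MY)=37/2, d(MY,NP)=97/4, d(MY,X)=17/2
iteration 4: select GI,NP (d=59/4, Q=-134); attach at lengths (67/12, 55/6); label the merged cluster GINP
  updated: d(D,GINP)=195/8, d(GINP,MY)=14, d(GINP,X)=111/8
iteration 5: select D,X (d=12, Q=-311/4); attach at lengths (57/4, -9/4); label the merged cluster DX
  updated: d(DX,GINP)=105/8, d(DX,MY)=55/4
iteration 6: select DX,GINP (d=105/8, Q=-327/8); attach at lengths (103/16, 107/16); label the merged cluster DGINPX
  updated: d(DGINPX,MY)=117/16
iteration 7: select DGINPX,MY (d=117/16); attach at lengths (117/32, 117/32); label the merged cluster DGIMNPXY
final tree: (((D:57/4,X:-9/4):103/16,((G:-3/4,I:15/4):67/12,(N:9/4,P:35/4):55/6):107/16):117/32,(M:53/16,Y:187/16):117/32)
total length: 1219/16

9/4,35/4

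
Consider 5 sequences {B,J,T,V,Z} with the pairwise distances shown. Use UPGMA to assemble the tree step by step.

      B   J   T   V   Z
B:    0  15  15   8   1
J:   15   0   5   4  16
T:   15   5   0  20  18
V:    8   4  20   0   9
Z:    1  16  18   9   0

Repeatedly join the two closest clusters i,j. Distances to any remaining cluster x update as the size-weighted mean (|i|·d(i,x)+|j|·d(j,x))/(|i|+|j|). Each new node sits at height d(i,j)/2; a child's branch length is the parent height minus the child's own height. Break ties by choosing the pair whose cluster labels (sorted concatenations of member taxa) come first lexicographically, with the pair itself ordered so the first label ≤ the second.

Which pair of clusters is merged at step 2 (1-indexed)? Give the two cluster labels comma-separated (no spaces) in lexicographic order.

1. join B+Z (d=1) ⇒ BZ; edges |B|=1/2, |Z|=1/2
  updated: d(BZ,J)=31/2, d(BZ,T)=33/2, d(BZ,V)=17/2
2. join J+V (d=4) ⇒ JV; edges |J|=2, |V|=2
  updated: d(BZ,JV)=12, d(JV,T)=25/2
3. join BZ+JV (d=12) ⇒ BJVZ; edges |BZ|=11/2, |JV|=4
  updated: d(BJVZ,T)=29/2
4. join BJVZ+T (d=29/2) ⇒ BJTVZ; edges |BJVZ|=5/4, |T|=29/4
final tree: (((B:1/2,Z:1/2):11/2,(J:2,V:2):4):5/4,T:29/4)
total length: 23

J,V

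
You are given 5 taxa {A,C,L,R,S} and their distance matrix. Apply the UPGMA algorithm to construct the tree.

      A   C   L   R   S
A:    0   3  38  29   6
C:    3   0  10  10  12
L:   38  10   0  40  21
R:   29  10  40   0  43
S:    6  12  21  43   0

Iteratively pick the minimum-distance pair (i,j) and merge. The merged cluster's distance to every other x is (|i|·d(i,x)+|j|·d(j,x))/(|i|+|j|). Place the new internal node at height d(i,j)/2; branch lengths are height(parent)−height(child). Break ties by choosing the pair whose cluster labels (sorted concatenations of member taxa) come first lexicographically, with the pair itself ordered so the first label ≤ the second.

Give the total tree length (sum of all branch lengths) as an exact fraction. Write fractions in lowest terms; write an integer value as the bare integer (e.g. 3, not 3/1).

48

step 1: merge (A,C) at d=3; branch lengths A→3/2, C→3/2; new cluster AC
  updated: d(AC,L)=24, d(AC,R)=39/2, d(AC,S)=9
step 2: merge (AC,S) at d=9; branch lengths AC→3, S→9/2; new cluster ACS
  updated: d(ACS,L)=23, d(ACS,R)=82/3
step 3: merge (ACS,L) at d=23; branch lengths ACS→7, L→23/2; new cluster ACLS
  updated: d(ACLS,R)=61/2
step 4: merge (ACLS,R) at d=61/2; branch lengths ACLS→15/4, R→61/4; new cluster ACLRS
final tree: ((((A:3/2,C:3/2):3,S:9/2):7,L:23/2):15/4,R:61/4)
total length: 48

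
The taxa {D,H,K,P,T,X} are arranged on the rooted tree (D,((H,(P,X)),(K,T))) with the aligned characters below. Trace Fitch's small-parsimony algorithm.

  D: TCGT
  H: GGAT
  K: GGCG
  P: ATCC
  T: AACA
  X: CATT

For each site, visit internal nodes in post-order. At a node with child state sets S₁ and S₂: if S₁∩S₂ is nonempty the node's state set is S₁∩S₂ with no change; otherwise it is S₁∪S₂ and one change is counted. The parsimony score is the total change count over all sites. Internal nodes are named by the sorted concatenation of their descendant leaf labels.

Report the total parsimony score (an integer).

PX@0: {A} ∪ {C} = {A,C} (union, +1)
HPX@0: {G} ∪ {A,C} = {A,C,G} (union, +1)
KT@0: {G} ∪ {A} = {A,G} (union, +1)
HKPTX@0: {A,C,G} ∩ {A,G} = {A,G} (intersection, +0)
DHKPTX@0: {T} ∪ {A,G} = {A,G,T} (union, +1)
PX@1: {T} ∪ {A} = {A,T} (union, +1)
HPX@1: {G} ∪ {A,T} = {A,G,T} (union, +1)
KT@1: {G} ∪ {A} = {A,G} (union, +1)
HKPTX@1: {A,G,T} ∩ {A,G} = {A,G} (intersection, +0)
DHKPTX@1: {C} ∪ {A,G} = {A,C,G} (union, +1)
PX@2: {C} ∪ {T} = {C,T} (union, +1)
HPX@2: {A} ∪ {C,T} = {A,C,T} (union, +1)
KT@2: {C} ∩ {C} = {C} (intersection, +0)
HKPTX@2: {A,C,T} ∩ {C} = {C} (intersection, +0)
DHKPTX@2: {G} ∪ {C} = {C,G} (union, +1)
PX@3: {C} ∪ {T} = {C,T} (union, +1)
HPX@3: {T} ∩ {C,T} = {T} (intersection, +0)
KT@3: {G} ∪ {A} = {A,G} (union, +1)
HKPTX@3: {T} ∪ {A,G} = {A,G,T} (union, +1)
DHKPTX@3: {T} ∩ {A,G,T} = {T} (intersection, +0)
per-site changes: [4, 4, 3, 3]; total = 14

14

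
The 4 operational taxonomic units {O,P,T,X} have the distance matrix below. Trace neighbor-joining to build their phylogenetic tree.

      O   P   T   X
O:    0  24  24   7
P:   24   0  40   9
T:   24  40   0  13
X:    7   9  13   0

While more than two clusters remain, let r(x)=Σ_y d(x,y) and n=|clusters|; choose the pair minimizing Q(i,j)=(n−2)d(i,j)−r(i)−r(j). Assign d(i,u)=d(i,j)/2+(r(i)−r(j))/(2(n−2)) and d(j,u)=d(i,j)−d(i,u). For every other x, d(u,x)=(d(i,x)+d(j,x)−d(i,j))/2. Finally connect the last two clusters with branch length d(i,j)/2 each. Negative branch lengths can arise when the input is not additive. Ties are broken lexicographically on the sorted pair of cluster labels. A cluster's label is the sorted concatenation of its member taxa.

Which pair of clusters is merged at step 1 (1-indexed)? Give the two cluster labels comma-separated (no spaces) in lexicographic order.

step 1: merge (O,T) at d=24, Q=-84; branch lengths O→13/2, T→35/2; new cluster OT
  updated: d(OT,P)=20, d(OT,X)=-2
step 2: merge (OT,P) at d=20, Q=-27; branch lengths OT→9/2, P→31/2; new cluster OPT
  updated: d(OPT,X)=-13/2
step 3: merge (OPT,X) at d=-13/2; branch lengths OPT→-13/4, X→-13/4; new cluster OPTX
final tree: (((O:13/2,T:35/2):9/2,P:31/2):-13/4,X:-13/4)
total length: 75/2

O,T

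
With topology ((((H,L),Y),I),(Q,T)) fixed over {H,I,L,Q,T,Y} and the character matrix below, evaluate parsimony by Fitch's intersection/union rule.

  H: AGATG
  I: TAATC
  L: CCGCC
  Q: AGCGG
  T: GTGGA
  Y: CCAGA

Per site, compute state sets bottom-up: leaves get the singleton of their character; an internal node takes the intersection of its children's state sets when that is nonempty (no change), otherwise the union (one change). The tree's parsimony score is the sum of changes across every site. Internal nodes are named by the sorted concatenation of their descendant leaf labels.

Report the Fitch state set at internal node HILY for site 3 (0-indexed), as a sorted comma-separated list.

T

HL@0: {A} ∪ {C} = {A,C} (union, +1)
HLY@0: {A,C} ∩ {C} = {C} (intersection, +0)
HILY@0: {C} ∪ {T} = {C,T} (union, +1)
QT@0: {A} ∪ {G} = {A,G} (union, +1)
HILQTY@0: {C,T} ∪ {A,G} = {A,C,G,T} (union, +1)
HL@1: {G} ∪ {C} = {C,G} (union, +1)
HLY@1: {C,G} ∩ {C} = {C} (intersection, +0)
HILY@1: {C} ∪ {A} = {A,C} (union, +1)
QT@1: {G} ∪ {T} = {G,T} (union, +1)
HILQTY@1: {A,C} ∪ {G,T} = {A,C,G,T} (union, +1)
HL@2: {A} ∪ {G} = {A,G} (union, +1)
HLY@2: {A,G} ∩ {A} = {A} (intersection, +0)
HILY@2: {A} ∩ {A} = {A} (intersection, +0)
QT@2: {C} ∪ {G} = {C,G} (union, +1)
HILQTY@2: {A} ∪ {C,G} = {A,C,G} (union, +1)
HL@3: {T} ∪ {C} = {C,T} (union, +1)
HLY@3: {C,T} ∪ {G} = {C,G,T} (union, +1)
HILY@3: {C,G,T} ∩ {T} = {T} (intersection, +0)
QT@3: {G} ∩ {G} = {G} (intersection, +0)
HILQTY@3: {T} ∪ {G} = {G,T} (union, +1)
HL@4: {G} ∪ {C} = {C,G} (union, +1)
HLY@4: {C,G} ∪ {A} = {A,C,G} (union, +1)
HILY@4: {A,C,G} ∩ {C} = {C} (intersection, +0)
QT@4: {G} ∪ {A} = {A,G} (union, +1)
HILQTY@4: {C} ∪ {A,G} = {A,C,G} (union, +1)
per-site changes: [4, 4, 3, 3, 4]; total = 18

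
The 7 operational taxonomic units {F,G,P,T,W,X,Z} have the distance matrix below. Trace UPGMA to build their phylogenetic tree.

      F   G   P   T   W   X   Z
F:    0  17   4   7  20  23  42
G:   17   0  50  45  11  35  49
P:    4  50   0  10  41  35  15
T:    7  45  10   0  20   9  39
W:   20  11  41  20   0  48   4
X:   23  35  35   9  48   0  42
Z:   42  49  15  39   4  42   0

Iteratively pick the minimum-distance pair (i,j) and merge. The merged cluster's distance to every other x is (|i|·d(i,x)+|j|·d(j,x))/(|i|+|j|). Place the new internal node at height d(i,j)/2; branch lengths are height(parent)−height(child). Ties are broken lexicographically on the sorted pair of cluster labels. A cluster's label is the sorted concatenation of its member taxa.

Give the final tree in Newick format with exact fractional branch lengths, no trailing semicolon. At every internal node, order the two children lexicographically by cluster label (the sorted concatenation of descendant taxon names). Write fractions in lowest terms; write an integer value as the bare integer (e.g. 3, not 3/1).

step 1: merge (F,P) at d=4; branch lengths F→2, P→2; new cluster FP
  updated: d(FP,G)=67/2, d(FP,T)=17/2, d(FP,W)=61/2, d(FP,X)=29, d(FP,Z)=57/2
step 2: merge (W,Z) at d=4; branch lengths W→2, Z→2; new cluster WZ
  updated: d(FP,WZ)=59/2, d(G,WZ)=30, d(T,WZ)=59/2, d(WZ,X)=45
step 3: merge (FP,T) at d=17/2; branch lengths FP→9/4, T→17/4; new cluster FPT
  updated: d(FPT,G)=112/3, d(FPT,WZ)=59/2, d(FPT,X)=67/3
step 4: merge (FPT,X) at d=67/3; branch lengths FPT→83/12, X→67/6; new cluster FPTX
  updated: d(FPTX,G)=147/4, d(FPTX,WZ)=267/8
step 5: merge (G,WZ) at d=30; branch lengths G→15, WZ→13; new cluster GWZ
  updated: d(FPTX,GWZ)=69/2
step 6: merge (FPTX,GWZ) at d=69/2; branch lengths FPTX→73/12, GWZ→9/4; new cluster FGPTWXZ
final tree: ((((F:2,P:2):9/4,T:17/4):83/12,X:67/6):73/12,(G:15,(W:2,Z:2):13):9/4)
total length: 827/12

((((F:2,P:2):9/4,T:17/4):83/12,X:67/6):73/12,(G:15,(W:2,Z:2):13):9/4)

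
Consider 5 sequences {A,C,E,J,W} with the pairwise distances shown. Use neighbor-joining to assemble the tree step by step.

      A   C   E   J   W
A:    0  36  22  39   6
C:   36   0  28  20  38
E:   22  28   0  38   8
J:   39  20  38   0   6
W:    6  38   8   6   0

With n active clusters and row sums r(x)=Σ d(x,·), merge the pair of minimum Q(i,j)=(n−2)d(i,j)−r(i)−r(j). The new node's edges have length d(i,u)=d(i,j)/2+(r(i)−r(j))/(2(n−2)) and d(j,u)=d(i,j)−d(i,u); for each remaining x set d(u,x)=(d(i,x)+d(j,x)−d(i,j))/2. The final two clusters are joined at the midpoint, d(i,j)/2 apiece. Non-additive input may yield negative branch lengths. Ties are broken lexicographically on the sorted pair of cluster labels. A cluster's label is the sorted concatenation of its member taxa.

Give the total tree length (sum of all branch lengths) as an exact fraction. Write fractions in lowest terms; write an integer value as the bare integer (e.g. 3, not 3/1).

415/8

1. join C+J (d=20, Q=-165) ⇒ CJ; edges |C|=79/6, |J|=41/6
  updated: d(A,CJ)=55/2, d(CJ,E)=23, d(CJ,W)=12
2. join A+W (d=6, Q=-139/2) ⇒ AW; edges |A|=83/8, |W|=-35/8
  updated: d(AW,CJ)=67/4, d(AW,E)=12
3. join AW+CJ (d=67/4, Q=-207/4) ⇒ ACJW; edges |AW|=23/8, |CJ|=111/8
  updated: d(ACJW,E)=73/8
4. join ACJW+E (d=73/8) ⇒ ACEJW; edges |ACJW|=73/16, |E|=73/16
final tree: (((A:83/8,W:-35/8):23/8,(C:79/6,J:41/6):111/8):73/16,E:73/16)
total length: 415/8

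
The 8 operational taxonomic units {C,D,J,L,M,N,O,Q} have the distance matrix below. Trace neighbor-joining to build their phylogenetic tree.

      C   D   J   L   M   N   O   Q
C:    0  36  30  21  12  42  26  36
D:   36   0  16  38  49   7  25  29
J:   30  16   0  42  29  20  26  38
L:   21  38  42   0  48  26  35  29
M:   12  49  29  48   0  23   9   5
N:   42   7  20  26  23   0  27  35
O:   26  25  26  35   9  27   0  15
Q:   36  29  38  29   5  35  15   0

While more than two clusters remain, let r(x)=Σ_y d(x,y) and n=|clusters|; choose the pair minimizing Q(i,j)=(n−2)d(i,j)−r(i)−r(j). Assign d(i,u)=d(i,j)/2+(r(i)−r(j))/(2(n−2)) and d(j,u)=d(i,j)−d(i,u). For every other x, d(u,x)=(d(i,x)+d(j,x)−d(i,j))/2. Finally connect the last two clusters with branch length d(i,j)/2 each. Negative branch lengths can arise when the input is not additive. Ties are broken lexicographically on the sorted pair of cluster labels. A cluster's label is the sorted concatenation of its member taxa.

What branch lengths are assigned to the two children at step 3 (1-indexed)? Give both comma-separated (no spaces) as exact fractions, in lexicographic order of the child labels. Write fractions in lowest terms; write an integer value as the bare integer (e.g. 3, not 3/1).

iteration 1: select D,N (d=7, Q=-338); attach at lengths (31/6, 11/6); label the merged cluster DN
  updated: d(C,DN)=71/2, d(DN,J)=29/2, d(DN,L)=57/2, d(DN,M)=65/2, d(DN,O)=45/2, d(DN,Q)=57/2
iteration 2: select DN,J (d=29/2, Q=-269); attach at lengths (11/2, 9); label the merged cluster DJN
  updated: d(C,DJN)=51/2, d(DJN,L)=28, d(DJN,M)=47/2, d(DJN,O)=17, d(DJN,Q)=26
iteration 3: select C,L (d=21, Q=-395/2); attach at lengths (87/16, 249/16); label the merged cluster CL
  updated: d(CL,DJN)=65/4, d(CL,M)=39/2, d(CL,O)=20, d(CL,Q)=22
iteration 4: select CL,DJN (d=65/4, Q=-447/4); attach at lengths (175/24, 215/24); label the merged cluster CDJLN
  updated: d(CDJLN,M)=107/8, d(CDJLN,O)=83/8, d(CDJLN,Q)=127/8
iteration 5: select CDJLN,O (d=83/8, Q=-213/4); attach at lengths (13/2, 31/8); label the merged cluster CDJLNO
  updated: d(CDJLNO,M)=6, d(CDJLNO,Q)=41/4
iteration 6: select CDJLNO,M (d=6, Q=-85/4); attach at lengths (45/8, 3/8); label the merged cluster CDJLMNO
  updated: d(CDJLMNO,Q)=37/8
iteration 7: select CDJLMNO,Q (d=37/8); attach at lengths (37/16, 37/16); label the merged cluster CDJLMNOQ
final tree: (((((C:87/16,L:249/16):175/24,((D:31/6,N:11/6):11/2,J:9):215/24):13/2,O:31/8):45/8,M:3/8):37/16,Q:37/16)
total length: 319/4

87/16,249/16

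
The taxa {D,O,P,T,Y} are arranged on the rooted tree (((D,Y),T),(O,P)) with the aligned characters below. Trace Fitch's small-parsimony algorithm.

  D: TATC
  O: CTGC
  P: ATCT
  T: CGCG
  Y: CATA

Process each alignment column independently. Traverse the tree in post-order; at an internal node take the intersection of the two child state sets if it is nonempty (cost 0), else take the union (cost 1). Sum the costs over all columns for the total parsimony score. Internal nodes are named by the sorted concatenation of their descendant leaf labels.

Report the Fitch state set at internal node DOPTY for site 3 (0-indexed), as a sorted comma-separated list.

C

[col 0] DY: children D:{T}, Y:{C} ∪→ {C,T}; cost 1
[col 0] DTY: children DY:{C,T}, T:{C} ∩→ {C}; cost 0
[col 0] OP: children O:{C}, P:{A} ∪→ {A,C}; cost 1
[col 0] DOPTY: children DTY:{C}, OP:{A,C} ∩→ {C}; cost 0
[col 1] DY: children D:{A}, Y:{A} ∩→ {A}; cost 0
[col 1] DTY: children DY:{A}, T:{G} ∪→ {A,G}; cost 1
[col 1] OP: children O:{T}, P:{T} ∩→ {T}; cost 0
[col 1] DOPTY: children DTY:{A,G}, OP:{T} ∪→ {A,G,T}; cost 1
[col 2] DY: children D:{T}, Y:{T} ∩→ {T}; cost 0
[col 2] DTY: children DY:{T}, T:{C} ∪→ {C,T}; cost 1
[col 2] OP: children O:{G}, P:{C} ∪→ {C,G}; cost 1
[col 2] DOPTY: children DTY:{C,T}, OP:{C,G} ∩→ {C}; cost 0
[col 3] DY: children D:{C}, Y:{A} ∪→ {A,C}; cost 1
[col 3] DTY: children DY:{A,C}, T:{G} ∪→ {A,C,G}; cost 1
[col 3] OP: children O:{C}, P:{T} ∪→ {C,T}; cost 1
[col 3] DOPTY: children DTY:{A,C,G}, OP:{C,T} ∩→ {C}; cost 0
per-site changes: [2, 2, 2, 3]; total = 9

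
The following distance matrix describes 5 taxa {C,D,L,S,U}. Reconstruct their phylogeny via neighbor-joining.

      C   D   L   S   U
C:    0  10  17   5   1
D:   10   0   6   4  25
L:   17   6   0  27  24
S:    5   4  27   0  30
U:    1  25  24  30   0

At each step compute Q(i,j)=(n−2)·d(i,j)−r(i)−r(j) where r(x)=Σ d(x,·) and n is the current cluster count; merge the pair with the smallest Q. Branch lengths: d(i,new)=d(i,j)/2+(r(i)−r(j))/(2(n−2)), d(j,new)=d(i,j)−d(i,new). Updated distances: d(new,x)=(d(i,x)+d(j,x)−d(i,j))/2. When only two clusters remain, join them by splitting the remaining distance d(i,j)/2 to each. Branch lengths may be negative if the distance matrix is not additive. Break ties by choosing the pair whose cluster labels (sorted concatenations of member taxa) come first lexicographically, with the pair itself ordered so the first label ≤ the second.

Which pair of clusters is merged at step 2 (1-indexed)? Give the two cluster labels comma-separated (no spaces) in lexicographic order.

step 1: merge (C,U) at d=1, Q=-110; branch lengths C→-22/3, U→25/3; new cluster CU
  updated: d(CU,D)=17, d(CU,L)=20, d(CU,S)=17
step 2: merge (CU,S) at d=17, Q=-68; branch lengths CU→10, S→7; new cluster CSU
  updated: d(CSU,D)=2, d(CSU,L)=15
step 3: merge (CSU,D) at d=2, Q=-23; branch lengths CSU→11/2, D→-7/2; new cluster CDSU
  updated: d(CDSU,L)=19/2
step 4: merge (CDSU,L) at d=19/2; branch lengths CDSU→19/4, L→19/4; new cluster CDLSU
final tree: ((((C:-22/3,U:25/3):10,S:7):11/2,D:-7/2):19/4,L:19/4)
total length: 59/2

CU,S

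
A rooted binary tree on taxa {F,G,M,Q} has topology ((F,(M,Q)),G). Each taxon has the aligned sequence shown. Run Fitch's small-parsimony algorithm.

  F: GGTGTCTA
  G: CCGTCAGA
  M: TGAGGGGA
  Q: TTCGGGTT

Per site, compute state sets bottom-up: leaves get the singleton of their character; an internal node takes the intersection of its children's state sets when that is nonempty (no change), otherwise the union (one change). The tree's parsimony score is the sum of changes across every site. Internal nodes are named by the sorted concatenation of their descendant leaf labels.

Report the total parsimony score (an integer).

[col 0] MQ: children M:{T}, Q:{T} ∩→ {T}; cost 0
[col 0] FMQ: children F:{G}, MQ:{T} ∪→ {G,T}; cost 1
[col 0] FGMQ: children FMQ:{G,T}, G:{C} ∪→ {C,G,T}; cost 1
[col 1] MQ: children M:{G}, Q:{T} ∪→ {G,T}; cost 1
[col 1] FMQ: children F:{G}, MQ:{G,T} ∩→ {G}; cost 0
[col 1] FGMQ: children FMQ:{G}, G:{C} ∪→ {C,G}; cost 1
[col 2] MQ: children M:{A}, Q:{C} ∪→ {A,C}; cost 1
[col 2] FMQ: children F:{T}, MQ:{A,C} ∪→ {A,C,T}; cost 1
[col 2] FGMQ: children FMQ:{A,C,T}, G:{G} ∪→ {A,C,G,T}; cost 1
[col 3] MQ: children M:{G}, Q:{G} ∩→ {G}; cost 0
[col 3] FMQ: children F:{G}, MQ:{G} ∩→ {G}; cost 0
[col 3] FGMQ: children FMQ:{G}, G:{T} ∪→ {G,T}; cost 1
[col 4] MQ: children M:{G}, Q:{G} ∩→ {G}; cost 0
[col 4] FMQ: children F:{T}, MQ:{G} ∪→ {G,T}; cost 1
[col 4] FGMQ: children FMQ:{G,T}, G:{C} ∪→ {C,G,T}; cost 1
[col 5] MQ: children M:{G}, Q:{G} ∩→ {G}; cost 0
[col 5] FMQ: children F:{C}, MQ:{G} ∪→ {C,G}; cost 1
[col 5] FGMQ: children FMQ:{C,G}, G:{A} ∪→ {A,C,G}; cost 1
[col 6] MQ: children M:{G}, Q:{T} ∪→ {G,T}; cost 1
[col 6] FMQ: children F:{T}, MQ:{G,T} ∩→ {T}; cost 0
[col 6] FGMQ: children FMQ:{T}, G:{G} ∪→ {G,T}; cost 1
[col 7] MQ: children M:{A}, Q:{T} ∪→ {A,T}; cost 1
[col 7] FMQ: children F:{A}, MQ:{A,T} ∩→ {A}; cost 0
[col 7] FGMQ: children FMQ:{A}, G:{A} ∩→ {A}; cost 0
per-site changes: [2, 2, 3, 1, 2, 2, 2, 1]; total = 15

15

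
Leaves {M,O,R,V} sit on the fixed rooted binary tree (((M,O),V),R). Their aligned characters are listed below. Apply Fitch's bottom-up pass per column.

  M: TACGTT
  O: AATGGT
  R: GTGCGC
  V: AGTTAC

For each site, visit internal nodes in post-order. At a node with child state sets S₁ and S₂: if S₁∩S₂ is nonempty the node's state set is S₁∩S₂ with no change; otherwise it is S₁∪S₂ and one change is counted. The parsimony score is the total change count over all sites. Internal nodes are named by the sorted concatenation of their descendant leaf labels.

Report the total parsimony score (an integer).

11

site 0, node MO: M={T} ∪ O={A} → {A,T} (+1)
site 0, node MOV: MO={A,T} ∩ V={A} → {A} (+0)
site 0, node MORV: MOV={A} ∪ R={G} → {A,G} (+1)
site 1, node MO: M={A} ∩ O={A} → {A} (+0)
site 1, node MOV: MO={A} ∪ V={G} → {A,G} (+1)
site 1, node MORV: MOV={A,G} ∪ R={T} → {A,G,T} (+1)
site 2, node MO: M={C} ∪ O={T} → {C,T} (+1)
site 2, node MOV: MO={C,T} ∩ V={T} → {T} (+0)
site 2, node MORV: MOV={T} ∪ R={G} → {G,T} (+1)
site 3, node MO: M={G} ∩ O={G} → {G} (+0)
site 3, node MOV: MO={G} ∪ V={T} → {G,T} (+1)
site 3, node MORV: MOV={G,T} ∪ R={C} → {C,G,T} (+1)
site 4, node MO: M={T} ∪ O={G} → {G,T} (+1)
site 4, node MOV: MO={G,T} ∪ V={A} → {A,G,T} (+1)
site 4, node MORV: MOV={A,G,T} ∩ R={G} → {G} (+0)
site 5, node MO: M={T} ∩ O={T} → {T} (+0)
site 5, node MOV: MO={T} ∪ V={C} → {C,T} (+1)
site 5, node MORV: MOV={C,T} ∩ R={C} → {C} (+0)
per-site changes: [2, 2, 2, 2, 2, 1]; total = 11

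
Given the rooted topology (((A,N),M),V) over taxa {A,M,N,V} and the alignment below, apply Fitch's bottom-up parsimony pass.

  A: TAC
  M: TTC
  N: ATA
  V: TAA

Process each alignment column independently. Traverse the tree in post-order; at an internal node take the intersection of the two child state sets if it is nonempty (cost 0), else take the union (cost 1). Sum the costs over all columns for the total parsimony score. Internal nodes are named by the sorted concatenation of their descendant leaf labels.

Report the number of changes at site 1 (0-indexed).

[col 0] AN: children A:{T}, N:{A} ∪→ {A,T}; cost 1
[col 0] AMN: children AN:{A,T}, M:{T} ∩→ {T}; cost 0
[col 0] AMNV: children AMN:{T}, V:{T} ∩→ {T}; cost 0
[col 1] AN: children A:{A}, N:{T} ∪→ {A,T}; cost 1
[col 1] AMN: children AN:{A,T}, M:{T} ∩→ {T}; cost 0
[col 1] AMNV: children AMN:{T}, V:{A} ∪→ {A,T}; cost 1
[col 2] AN: children A:{C}, N:{A} ∪→ {A,C}; cost 1
[col 2] AMN: children AN:{A,C}, M:{C} ∩→ {C}; cost 0
[col 2] AMNV: children AMN:{C}, V:{A} ∪→ {A,C}; cost 1
per-site changes: [1, 2, 2]; total = 5

2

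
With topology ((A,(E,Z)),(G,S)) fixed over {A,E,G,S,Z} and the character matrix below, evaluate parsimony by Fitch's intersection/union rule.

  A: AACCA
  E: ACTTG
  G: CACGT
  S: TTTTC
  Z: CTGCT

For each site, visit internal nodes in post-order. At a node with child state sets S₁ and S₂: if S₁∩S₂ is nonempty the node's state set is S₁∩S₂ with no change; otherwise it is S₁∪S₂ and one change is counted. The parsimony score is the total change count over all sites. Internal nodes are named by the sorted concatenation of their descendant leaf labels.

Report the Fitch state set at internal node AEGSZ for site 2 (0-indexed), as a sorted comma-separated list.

[col 0] EZ: children E:{A}, Z:{C} ∪→ {A,C}; cost 1
[col 0] AEZ: children A:{A}, EZ:{A,C} ∩→ {A}; cost 0
[col 0] GS: children G:{C}, S:{T} ∪→ {C,T}; cost 1
[col 0] AEGSZ: children AEZ:{A}, GS:{C,T} ∪→ {A,C,T}; cost 1
[col 1] EZ: children E:{C}, Z:{T} ∪→ {C,T}; cost 1
[col 1] AEZ: children A:{A}, EZ:{C,T} ∪→ {A,C,T}; cost 1
[col 1] GS: children G:{A}, S:{T} ∪→ {A,T}; cost 1
[col 1] AEGSZ: children AEZ:{A,C,T}, GS:{A,T} ∩→ {A,T}; cost 0
[col 2] EZ: children E:{T}, Z:{G} ∪→ {G,T}; cost 1
[col 2] AEZ: children A:{C}, EZ:{G,T} ∪→ {C,G,T}; cost 1
[col 2] GS: children G:{C}, S:{T} ∪→ {C,T}; cost 1
[col 2] AEGSZ: children AEZ:{C,G,T}, GS:{C,T} ∩→ {C,T}; cost 0
[col 3] EZ: children E:{T}, Z:{C} ∪→ {C,T}; cost 1
[col 3] AEZ: children A:{C}, EZ:{C,T} ∩→ {C}; cost 0
[col 3] GS: children G:{G}, S:{T} ∪→ {G,T}; cost 1
[col 3] AEGSZ: children AEZ:{C}, GS:{G,T} ∪→ {C,G,T}; cost 1
[col 4] EZ: children E:{G}, Z:{T} ∪→ {G,T}; cost 1
[col 4] AEZ: children A:{A}, EZ:{G,T} ∪→ {A,G,T}; cost 1
[col 4] GS: children G:{T}, S:{C} ∪→ {C,T}; cost 1
[col 4] AEGSZ: children AEZ:{A,G,T}, GS:{C,T} ∩→ {T}; cost 0
per-site changes: [3, 3, 3, 3, 3]; total = 15

C,T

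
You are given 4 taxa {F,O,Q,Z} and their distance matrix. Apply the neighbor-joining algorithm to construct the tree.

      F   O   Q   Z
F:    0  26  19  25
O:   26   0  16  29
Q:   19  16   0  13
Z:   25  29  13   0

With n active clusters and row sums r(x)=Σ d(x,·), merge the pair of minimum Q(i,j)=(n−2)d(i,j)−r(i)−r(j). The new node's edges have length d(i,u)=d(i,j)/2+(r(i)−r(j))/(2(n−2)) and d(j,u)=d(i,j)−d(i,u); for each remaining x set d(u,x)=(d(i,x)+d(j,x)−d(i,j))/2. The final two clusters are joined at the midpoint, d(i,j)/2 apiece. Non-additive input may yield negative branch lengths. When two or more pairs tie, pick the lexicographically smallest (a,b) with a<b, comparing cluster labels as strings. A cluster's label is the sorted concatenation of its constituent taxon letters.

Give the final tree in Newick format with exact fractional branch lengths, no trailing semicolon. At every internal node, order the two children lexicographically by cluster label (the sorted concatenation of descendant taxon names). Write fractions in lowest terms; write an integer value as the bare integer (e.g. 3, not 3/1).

iteration 1: select F,O (d=26, Q=-89); attach at lengths (51/4, 53/4); label the merged cluster FO
  updated: d(FO,Q)=9/2, d(FO,Z)=14
iteration 2: select FO,Q (d=9/2, Q=-63/2); attach at lengths (11/4, 7/4); label the merged cluster FOQ
  updated: d(FOQ,Z)=45/4
iteration 3: select FOQ,Z (d=45/4); attach at lengths (45/8, 45/8); label the merged cluster FOQZ
final tree: (((F:51/4,O:53/4):11/4,Q:7/4):45/8,Z:45/8)
total length: 167/4

(((F:51/4,O:53/4):11/4,Q:7/4):45/8,Z:45/8)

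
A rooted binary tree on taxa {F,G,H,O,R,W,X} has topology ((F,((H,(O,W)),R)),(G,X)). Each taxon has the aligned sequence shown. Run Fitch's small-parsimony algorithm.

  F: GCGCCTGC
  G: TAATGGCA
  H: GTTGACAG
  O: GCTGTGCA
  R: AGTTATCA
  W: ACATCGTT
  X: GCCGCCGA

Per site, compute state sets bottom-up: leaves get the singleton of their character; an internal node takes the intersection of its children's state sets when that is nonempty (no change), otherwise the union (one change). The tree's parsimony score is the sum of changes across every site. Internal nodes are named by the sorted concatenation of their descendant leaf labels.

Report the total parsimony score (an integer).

29

OW@0: {G} ∪ {A} = {A,G} (union, +1)
HOW@0: {G} ∩ {A,G} = {G} (intersection, +0)
HORW@0: {G} ∪ {A} = {A,G} (union, +1)
FHORW@0: {G} ∩ {A,G} = {G} (intersection, +0)
GX@0: {T} ∪ {G} = {G,T} (union, +1)
FGHORWX@0: {G} ∩ {G,T} = {G} (intersection, +0)
OW@1: {C} ∩ {C} = {C} (intersection, +0)
HOW@1: {T} ∪ {C} = {C,T} (union, +1)
HORW@1: {C,T} ∪ {G} = {C,G,T} (union, +1)
FHORW@1: {C} ∩ {C,G,T} = {C} (intersection, +0)
GX@1: {A} ∪ {C} = {A,C} (union, +1)
FGHORWX@1: {C} ∩ {A,C} = {C} (intersection, +0)
OW@2: {T} ∪ {A} = {A,T} (union, +1)
HOW@2: {T} ∩ {A,T} = {T} (intersection, +0)
HORW@2: {T} ∩ {T} = {T} (intersection, +0)
FHORW@2: {G} ∪ {T} = {G,T} (union, +1)
GX@2: {A} ∪ {C} = {A,C} (union, +1)
FGHORWX@2: {G,T} ∪ {A,C} = {A,C,G,T} (union, +1)
OW@3: {G} ∪ {T} = {G,T} (union, +1)
HOW@3: {G} ∩ {G,T} = {G} (intersection, +0)
HORW@3: {G} ∪ {T} = {G,T} (union, +1)
FHORW@3: {C} ∪ {G,T} = {C,G,T} (union, +1)
GX@3: {T} ∪ {G} = {G,T} (union, +1)
FGHORWX@3: {C,G,T} ∩ {G,T} = {G,T} (intersection, +0)
OW@4: {T} ∪ {C} = {C,T} (union, +1)
HOW@4: {A} ∪ {C,T} = {A,C,T} (union, +1)
HORW@4: {A,C,T} ∩ {A} = {A} (intersection, +0)
FHORW@4: {C} ∪ {A} = {A,C} (union, +1)
GX@4: {G} ∪ {C} = {C,G} (union, +1)
FGHORWX@4: {A,C} ∩ {C,G} = {C} (intersection, +0)
OW@5: {G} ∩ {G} = {G} (intersection, +0)
HOW@5: {C} ∪ {G} = {C,G} (union, +1)
HORW@5: {C,G} ∪ {T} = {C,G,T} (union, +1)
FHORW@5: {T} ∩ {C,G,T} = {T} (intersection, +0)
GX@5: {G} ∪ {C} = {C,G} (union, +1)
FGHORWX@5: {T} ∪ {C,G} = {C,G,T} (union, +1)
OW@6: {C} ∪ {T} = {C,T} (union, +1)
HOW@6: {A} ∪ {C,T} = {A,C,T} (union, +1)
HORW@6: {A,C,T} ∩ {C} = {C} (intersection, +0)
FHORW@6: {G} ∪ {C} = {C,G} (union, +1)
GX@6: {C} ∪ {G} = {C,G} (union, +1)
FGHORWX@6: {C,G} ∩ {C,G} = {C,G} (intersection, +0)
OW@7: {A} ∪ {T} = {A,T} (union, +1)
HOW@7: {G} ∪ {A,T} = {A,G,T} (union, +1)
HORW@7: {A,G,T} ∩ {A} = {A} (intersection, +0)
FHORW@7: {C} ∪ {A} = {A,C} (union, +1)
GX@7: {A} ∩ {A} = {A} (intersection, +0)
FGHORWX@7: {A,C} ∩ {A} = {A} (intersection, +0)
per-site changes: [3, 3, 4, 4, 4, 4, 4, 3]; total = 29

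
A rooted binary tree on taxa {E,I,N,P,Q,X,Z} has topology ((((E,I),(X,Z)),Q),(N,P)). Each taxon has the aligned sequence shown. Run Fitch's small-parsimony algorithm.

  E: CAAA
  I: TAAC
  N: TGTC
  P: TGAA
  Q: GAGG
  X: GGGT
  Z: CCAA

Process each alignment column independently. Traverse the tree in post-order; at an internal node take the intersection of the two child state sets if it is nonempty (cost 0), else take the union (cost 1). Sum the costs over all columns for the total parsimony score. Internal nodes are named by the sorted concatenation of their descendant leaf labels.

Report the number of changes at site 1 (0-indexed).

3

EI@0: {C} ∪ {T} = {C,T} (union, +1)
XZ@0: {G} ∪ {C} = {C,G} (union, +1)
EIXZ@0: {C,T} ∩ {C,G} = {C} (intersection, +0)
EIQXZ@0: {C} ∪ {G} = {C,G} (union, +1)
NP@0: {T} ∩ {T} = {T} (intersection, +0)
EINPQXZ@0: {C,G} ∪ {T} = {C,G,T} (union, +1)
EI@1: {A} ∩ {A} = {A} (intersection, +0)
XZ@1: {G} ∪ {C} = {C,G} (union, +1)
EIXZ@1: {A} ∪ {C,G} = {A,C,G} (union, +1)
EIQXZ@1: {A,C,G} ∩ {A} = {A} (intersection, +0)
NP@1: {G} ∩ {G} = {G} (intersection, +0)
EINPQXZ@1: {A} ∪ {G} = {A,G} (union, +1)
EI@2: {A} ∩ {A} = {A} (intersection, +0)
XZ@2: {G} ∪ {A} = {A,G} (union, +1)
EIXZ@2: {A} ∩ {A,G} = {A} (intersection, +0)
EIQXZ@2: {A} ∪ {G} = {A,G} (union, +1)
NP@2: {T} ∪ {A} = {A,T} (union, +1)
EINPQXZ@2: {A,G} ∩ {A,T} = {A} (intersection, +0)
EI@3: {A} ∪ {C} = {A,C} (union, +1)
XZ@3: {T} ∪ {A} = {A,T} (union, +1)
EIXZ@3: {A,C} ∩ {A,T} = {A} (intersection, +0)
EIQXZ@3: {A} ∪ {G} = {A,G} (union, +1)
NP@3: {C} ∪ {A} = {A,C} (union, +1)
EINPQXZ@3: {A,G} ∩ {A,C} = {A} (intersection, +0)
per-site changes: [4, 3, 3, 4]; total = 14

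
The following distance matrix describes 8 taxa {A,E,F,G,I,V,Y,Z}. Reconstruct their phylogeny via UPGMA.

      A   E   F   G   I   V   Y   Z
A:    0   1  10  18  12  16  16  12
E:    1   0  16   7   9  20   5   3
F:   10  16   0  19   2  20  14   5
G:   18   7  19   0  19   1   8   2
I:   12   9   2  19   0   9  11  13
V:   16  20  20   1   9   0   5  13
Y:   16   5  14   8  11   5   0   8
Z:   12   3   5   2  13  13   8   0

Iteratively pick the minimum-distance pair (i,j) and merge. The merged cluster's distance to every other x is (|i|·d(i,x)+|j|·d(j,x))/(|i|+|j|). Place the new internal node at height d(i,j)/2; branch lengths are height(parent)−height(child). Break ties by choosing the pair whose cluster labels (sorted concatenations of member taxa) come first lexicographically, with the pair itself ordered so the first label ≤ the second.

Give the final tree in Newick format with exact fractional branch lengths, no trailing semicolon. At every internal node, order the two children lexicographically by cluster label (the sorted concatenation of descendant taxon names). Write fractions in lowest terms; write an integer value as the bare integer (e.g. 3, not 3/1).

step 1: merge (A,E) at d=1; branch lengths A→1/2, E→1/2; new cluster AE
  updated: d(AE,F)=13, d(AE,G)=25/2, d(AE,I)=21/2, d(AE,V)=18, d(AE,Y)=21/2, d(AE,Z)=15/2
step 2: merge (G,V) at d=1; branch lengths G→1/2, V→1/2; new cluster GV
  updated: d(AE,GV)=61/4, d(F,GV)=39/2, d(GV,I)=14, d(GV,Y)=13/2, d(GV,Z)=15/2
step 3: merge (F,I) at d=2; branch lengths F→1, I→1; new cluster FI
  updated: d(AE,FI)=47/4, d(FI,GV)=67/4, d(FI,Y)=25/2, d(FI,Z)=9
step 4: merge (GV,Y) at d=13/2; branch lengths GV→11/4, Y→13/4; new cluster GVY
  updated: d(AE,GVY)=41/3, d(FI,GVY)=46/3, d(GVY,Z)=23/3
step 5: merge (AE,Z) at d=15/2; branch lengths AE→13/4, Z→15/4; new cluster AEZ
  updated: d(AEZ,FI)=65/6, d(AEZ,GVY)=35/3
step 6: merge (AEZ,FI) at d=65/6; branch lengths AEZ→5/3, FI→53/12; new cluster AEFIZ
  updated: d(AEFIZ,GVY)=197/15
step 7: merge (AEFIZ,GVY) at d=197/15; branch lengths AEFIZ→23/20, GVY→199/60; new cluster AEFGIVYZ
final tree: ((((A:1/2,E:1/2):13/4,Z:15/4):5/3,(F:1,I:1):53/12):23/20,((G:1/2,V:1/2):11/4,Y:13/4):199/60)
total length: 551/20

((((A:1/2,E:1/2):13/4,Z:15/4):5/3,(F:1,I:1):53/12):23/20,((G:1/2,V:1/2):11/4,Y:13/4):199/60)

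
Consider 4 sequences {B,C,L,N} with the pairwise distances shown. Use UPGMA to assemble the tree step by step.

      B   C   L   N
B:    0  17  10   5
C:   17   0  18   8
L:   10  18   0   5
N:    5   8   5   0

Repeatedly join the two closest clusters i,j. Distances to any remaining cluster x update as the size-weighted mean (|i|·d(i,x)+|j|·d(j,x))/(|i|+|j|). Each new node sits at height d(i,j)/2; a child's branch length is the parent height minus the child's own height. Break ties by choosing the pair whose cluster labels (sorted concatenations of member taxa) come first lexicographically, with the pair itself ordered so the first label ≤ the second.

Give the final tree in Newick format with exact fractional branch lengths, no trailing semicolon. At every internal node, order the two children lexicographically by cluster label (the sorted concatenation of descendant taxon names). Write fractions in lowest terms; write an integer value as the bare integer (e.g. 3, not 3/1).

1. join B+N (d=5) ⇒ BN; edges |B|=5/2, |N|=5/2
  updated: d(BN,C)=25/2, d(BN,L)=15/2
2. join BN+L (d=15/2) ⇒ BLN; edges |BN|=5/4, |L|=15/4
  updated: d(BLN,C)=43/3
3. join BLN+C (d=43/3) ⇒ BCLN; edges |BLN|=41/12, |C|=43/6
final tree: (((B:5/2,N:5/2):5/4,L:15/4):41/12,C:43/6)
total length: 247/12

(((B:5/2,N:5/2):5/4,L:15/4):41/12,C:43/6)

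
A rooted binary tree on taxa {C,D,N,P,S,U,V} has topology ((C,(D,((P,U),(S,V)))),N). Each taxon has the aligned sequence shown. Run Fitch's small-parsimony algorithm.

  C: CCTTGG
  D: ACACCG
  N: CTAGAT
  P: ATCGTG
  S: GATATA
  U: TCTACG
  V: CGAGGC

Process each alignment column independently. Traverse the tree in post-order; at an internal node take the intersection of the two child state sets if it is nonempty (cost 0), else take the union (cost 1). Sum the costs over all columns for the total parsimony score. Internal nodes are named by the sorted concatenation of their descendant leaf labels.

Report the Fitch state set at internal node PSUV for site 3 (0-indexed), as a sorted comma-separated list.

A,G

PU@0: {A} ∪ {T} = {A,T} (union, +1)
SV@0: {G} ∪ {C} = {C,G} (union, +1)
PSUV@0: {A,T} ∪ {C,G} = {A,C,G,T} (union, +1)
DPSUV@0: {A} ∩ {A,C,G,T} = {A} (intersection, +0)
CDPSUV@0: {C} ∪ {A} = {A,C} (union, +1)
CDNPSUV@0: {A,C} ∩ {C} = {C} (intersection, +0)
PU@1: {T} ∪ {C} = {C,T} (union, +1)
SV@1: {A} ∪ {G} = {A,G} (union, +1)
PSUV@1: {C,T} ∪ {A,G} = {A,C,G,T} (union, +1)
DPSUV@1: {C} ∩ {A,C,G,T} = {C} (intersection, +0)
CDPSUV@1: {C} ∩ {C} = {C} (intersection, +0)
CDNPSUV@1: {C} ∪ {T} = {C,T} (union, +1)
PU@2: {C} ∪ {T} = {C,T} (union, +1)
SV@2: {T} ∪ {A} = {A,T} (union, +1)
PSUV@2: {C,T} ∩ {A,T} = {T} (intersection, +0)
DPSUV@2: {A} ∪ {T} = {A,T} (union, +1)
CDPSUV@2: {T} ∩ {A,T} = {T} (intersection, +0)
CDNPSUV@2: {T} ∪ {A} = {A,T} (union, +1)
PU@3: {G} ∪ {A} = {A,G} (union, +1)
SV@3: {A} ∪ {G} = {A,G} (union, +1)
PSUV@3: {A,G} ∩ {A,G} = {A,G} (intersection, +0)
DPSUV@3: {C} ∪ {A,G} = {A,C,G} (union, +1)
CDPSUV@3: {T} ∪ {A,C,G} = {A,C,G,T} (union, +1)
CDNPSUV@3: {A,C,G,T} ∩ {G} = {G} (intersection, +0)
PU@4: {T} ∪ {C} = {C,T} (union, +1)
SV@4: {T} ∪ {G} = {G,T} (union, +1)
PSUV@4: {C,T} ∩ {G,T} = {T} (intersection, +0)
DPSUV@4: {C} ∪ {T} = {C,T} (union, +1)
CDPSUV@4: {G} ∪ {C,T} = {C,G,T} (union, +1)
CDNPSUV@4: {C,G,T} ∪ {A} = {A,C,G,T} (union, +1)
PU@5: {G} ∩ {G} = {G} (intersection, +0)
SV@5: {A} ∪ {C} = {A,C} (union, +1)
PSUV@5: {G} ∪ {A,C} = {A,C,G} (union, +1)
DPSUV@5: {G} ∩ {A,C,G} = {G} (intersection, +0)
CDPSUV@5: {G} ∩ {G} = {G} (intersection, +0)
CDNPSUV@5: {G} ∪ {T} = {G,T} (union, +1)
per-site changes: [4, 4, 4, 4, 5, 3]; total = 24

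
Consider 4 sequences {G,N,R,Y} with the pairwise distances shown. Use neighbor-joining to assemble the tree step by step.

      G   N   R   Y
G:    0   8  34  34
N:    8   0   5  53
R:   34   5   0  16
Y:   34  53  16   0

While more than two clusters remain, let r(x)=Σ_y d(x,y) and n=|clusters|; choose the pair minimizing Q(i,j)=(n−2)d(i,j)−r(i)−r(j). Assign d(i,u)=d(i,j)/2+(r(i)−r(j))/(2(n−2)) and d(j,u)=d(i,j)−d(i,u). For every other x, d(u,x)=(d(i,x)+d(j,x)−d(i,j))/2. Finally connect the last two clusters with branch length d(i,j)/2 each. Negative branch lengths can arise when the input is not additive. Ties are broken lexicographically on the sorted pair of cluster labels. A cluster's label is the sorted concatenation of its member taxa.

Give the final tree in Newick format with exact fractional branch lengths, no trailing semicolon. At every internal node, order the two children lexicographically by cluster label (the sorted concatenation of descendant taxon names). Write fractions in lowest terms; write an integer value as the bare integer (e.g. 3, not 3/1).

1. join G+N (d=8, Q=-126) ⇒ GN; edges |G|=13/2, |N|=3/2
  updated: d(GN,R)=31/2, d(GN,Y)=79/2
2. join GN+R (d=31/2, Q=-71) ⇒ GNR; edges |GN|=39/2, |R|=-4
  updated: d(GNR,Y)=20
3. join GNR+Y (d=20) ⇒ GNRY; edges |GNR|=10, |Y|=10
final tree: (((G:13/2,N:3/2):39/2,R:-4):10,Y:10)
total length: 87/2

(((G:13/2,N:3/2):39/2,R:-4):10,Y:10)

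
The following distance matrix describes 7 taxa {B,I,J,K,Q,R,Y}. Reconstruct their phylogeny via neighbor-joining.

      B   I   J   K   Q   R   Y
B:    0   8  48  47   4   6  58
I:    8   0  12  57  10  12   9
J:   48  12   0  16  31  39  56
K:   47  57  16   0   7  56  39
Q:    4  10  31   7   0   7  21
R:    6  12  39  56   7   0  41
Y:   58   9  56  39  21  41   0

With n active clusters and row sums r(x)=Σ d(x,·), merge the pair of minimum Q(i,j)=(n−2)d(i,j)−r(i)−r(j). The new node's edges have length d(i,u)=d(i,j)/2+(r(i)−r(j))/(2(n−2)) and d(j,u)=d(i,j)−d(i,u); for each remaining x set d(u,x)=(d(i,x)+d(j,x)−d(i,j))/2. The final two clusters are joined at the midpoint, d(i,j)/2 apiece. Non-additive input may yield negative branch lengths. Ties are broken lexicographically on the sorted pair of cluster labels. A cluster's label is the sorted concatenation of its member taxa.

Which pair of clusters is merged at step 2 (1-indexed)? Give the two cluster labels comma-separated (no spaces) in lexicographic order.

1. join J+K (d=16, Q=-344) ⇒ JK; edges |J|=6, |K|=10
  updated: d(B,JK)=79/2, d(I,JK)=53/2, d(JK,Q)=11, d(JK,R)=79/2, d(JK,Y)=79/2
2. join I+Y (d=9, Q=-198) ⇒ IY; edges |I|=-67/8, |Y|=139/8
  updated: d(B,IY)=57/2, d(IY,JK)=57/2, d(IY,Q)=11, d(IY,R)=22
3. join B+R (d=6, Q=-269/2) ⇒ BR; edges |B|=43/12, |R|=29/12
  updated: d(BR,IY)=89/4, d(BR,JK)=73/2, d(BR,Q)=5/2
4. join BR+Q (d=5/2, Q=-323/4) ⇒ BQR; edges |BR|=167/16, |Q|=-127/16
  updated: d(BQR,IY)=123/8, d(BQR,JK)=45/2
5. join BQR+IY (d=123/8, Q=-531/8) ⇒ BIQRY; edges |BQR|=75/16, |IY|=171/16
  updated: d(BIQRY,JK)=285/16
6. join BIQRY+JK (d=285/16) ⇒ BIJKQRY; edges |BIQRY|=285/32, |JK|=285/32
final tree: ((((B:43/12,R:29/12):167/16,Q:-127/16):75/16,(I:-67/8,Y:139/8):171/16):285/32,(J:6,K:10):285/32)
total length: 1067/16

I,Y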